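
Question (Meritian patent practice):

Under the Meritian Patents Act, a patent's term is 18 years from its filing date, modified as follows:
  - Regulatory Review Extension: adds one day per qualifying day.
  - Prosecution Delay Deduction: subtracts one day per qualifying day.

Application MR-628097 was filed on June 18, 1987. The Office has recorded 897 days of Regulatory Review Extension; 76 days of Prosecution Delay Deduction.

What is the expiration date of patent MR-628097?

September 17, 2007

Base term: filing date + 18 years → 18 June 2005.
Regulatory Review Extension: +897 days → 2 December 2007.
Prosecution Delay Deduction: −76 days → 17 September 2007.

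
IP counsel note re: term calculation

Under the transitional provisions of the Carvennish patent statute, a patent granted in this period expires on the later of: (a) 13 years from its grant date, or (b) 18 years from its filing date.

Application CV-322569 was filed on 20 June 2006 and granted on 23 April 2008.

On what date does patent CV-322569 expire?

June 20, 2024

(a) grant + 13 years → 23 April 2021.
(b) filing + 18 years → 20 June 2024.
Later of the two: 20 June 2024.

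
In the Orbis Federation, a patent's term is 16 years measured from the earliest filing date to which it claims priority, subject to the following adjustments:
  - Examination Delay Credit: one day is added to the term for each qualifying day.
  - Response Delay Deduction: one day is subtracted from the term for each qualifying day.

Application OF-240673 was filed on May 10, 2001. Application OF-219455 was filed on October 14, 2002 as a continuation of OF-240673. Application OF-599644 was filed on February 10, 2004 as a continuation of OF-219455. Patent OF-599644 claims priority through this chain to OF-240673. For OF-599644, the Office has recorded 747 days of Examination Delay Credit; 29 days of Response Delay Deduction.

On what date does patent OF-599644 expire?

2019-04-28

Earliest priority filing: 10 May 2001.
Base term: 10 May 2001 + 16 years → 10 May 2017.
Examination Delay Credit: +747 days → 27 May 2019.
Response Delay Deduction: −29 days → 28 April 2019.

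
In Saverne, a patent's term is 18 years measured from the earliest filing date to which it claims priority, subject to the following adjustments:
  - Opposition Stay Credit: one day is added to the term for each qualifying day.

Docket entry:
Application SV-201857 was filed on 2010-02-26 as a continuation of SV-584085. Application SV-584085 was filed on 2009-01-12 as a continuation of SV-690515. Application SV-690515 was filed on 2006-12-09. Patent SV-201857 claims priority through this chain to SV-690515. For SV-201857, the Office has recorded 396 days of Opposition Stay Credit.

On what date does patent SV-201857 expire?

Earliest priority filing: 9 December 2006.
Base term: 9 December 2006 + 18 years → 9 December 2024.
Opposition Stay Credit: +396 days → 9 January 2026.

2026-01-09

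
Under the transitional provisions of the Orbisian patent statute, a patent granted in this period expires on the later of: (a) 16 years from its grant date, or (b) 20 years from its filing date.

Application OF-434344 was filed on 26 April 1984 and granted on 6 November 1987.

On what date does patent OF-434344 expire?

(a) grant + 16 years → 6 November 2003.
(b) filing + 20 years → 26 April 2004.
Later of the two: 26 April 2004.

2004-04-26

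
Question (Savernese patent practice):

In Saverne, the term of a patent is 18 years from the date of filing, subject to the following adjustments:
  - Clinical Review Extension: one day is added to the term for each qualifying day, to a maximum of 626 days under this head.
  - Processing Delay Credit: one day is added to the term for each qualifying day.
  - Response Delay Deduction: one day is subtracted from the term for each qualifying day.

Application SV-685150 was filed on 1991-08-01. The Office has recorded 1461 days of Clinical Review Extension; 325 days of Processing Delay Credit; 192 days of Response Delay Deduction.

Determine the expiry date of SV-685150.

August 30, 2011

Base term: filing date + 18 years → 1 August 2009.
Clinical Review Extension: 1461 days claimed exceeds the 626-day cap, so +626 days → 19 April 2011.
Processing Delay Credit: +325 days → 9 March 2012.
Response Delay Deduction: −192 days → 30 August 2011.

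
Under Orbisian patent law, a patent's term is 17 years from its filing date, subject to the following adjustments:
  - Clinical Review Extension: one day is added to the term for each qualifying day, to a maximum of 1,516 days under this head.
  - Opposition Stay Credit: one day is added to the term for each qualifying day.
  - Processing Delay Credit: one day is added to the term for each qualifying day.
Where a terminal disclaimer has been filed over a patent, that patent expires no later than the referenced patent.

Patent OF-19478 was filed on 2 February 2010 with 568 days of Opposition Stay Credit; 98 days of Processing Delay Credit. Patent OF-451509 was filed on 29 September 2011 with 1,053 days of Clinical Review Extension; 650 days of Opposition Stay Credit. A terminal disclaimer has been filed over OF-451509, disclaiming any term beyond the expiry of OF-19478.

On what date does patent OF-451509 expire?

November 29, 2028

Natural term of OF-451509:
  Base: filing + 17 years → 29 September 2028.
  Clinical Review Extension: 1053 days (within the 1516-day cap) → +1053 days → 18 August 2031.
  Opposition Stay Credit: +650 days → 29 May 2033.
Expiry of referenced patent OF-19478:
  Base: filing + 17 years → 2 February 2027.
  Opposition Stay Credit: +568 days → 23 August 2028.
  Processing Delay Credit: +98 days → 29 November 2028.
Terminal disclaimer: OF-451509 expires on the earlier of 29 May 2033 and 29 November 2028.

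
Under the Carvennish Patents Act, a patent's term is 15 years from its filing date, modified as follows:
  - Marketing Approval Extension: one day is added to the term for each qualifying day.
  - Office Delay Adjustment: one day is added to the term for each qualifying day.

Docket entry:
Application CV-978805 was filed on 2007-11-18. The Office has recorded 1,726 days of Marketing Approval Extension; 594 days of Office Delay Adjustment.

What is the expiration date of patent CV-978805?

March 26, 2029

Base term: filing date + 15 years → 18 November 2022.
Marketing Approval Extension: +1726 days → 10 August 2027.
Office Delay Adjustment: +594 days → 26 March 2029.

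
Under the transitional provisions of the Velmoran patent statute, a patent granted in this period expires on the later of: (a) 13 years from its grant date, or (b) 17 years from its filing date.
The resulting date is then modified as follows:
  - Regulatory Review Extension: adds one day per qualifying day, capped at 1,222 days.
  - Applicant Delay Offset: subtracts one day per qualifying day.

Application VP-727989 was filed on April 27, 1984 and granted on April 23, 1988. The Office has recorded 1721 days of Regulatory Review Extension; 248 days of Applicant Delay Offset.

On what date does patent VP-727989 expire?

December 27, 2003

(a) grant + 13 years → 23 April 2001.
(b) filing + 17 years → 27 April 2001.
Later of the two: 27 April 2001.
Regulatory Review Extension: 1721 days claimed exceeds the 1222-day cap, so +1222 days → 31 August 2004.
Applicant Delay Offset: −248 days → 27 December 2003.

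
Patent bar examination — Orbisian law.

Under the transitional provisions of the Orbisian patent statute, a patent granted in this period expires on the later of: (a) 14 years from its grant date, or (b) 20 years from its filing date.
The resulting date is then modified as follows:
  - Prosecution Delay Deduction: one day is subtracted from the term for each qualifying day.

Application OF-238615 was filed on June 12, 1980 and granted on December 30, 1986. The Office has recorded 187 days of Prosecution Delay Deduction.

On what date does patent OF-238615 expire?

2000-06-26

(a) grant + 14 years → 30 December 2000.
(b) filing + 20 years → 12 June 2000.
Later of the two: 30 December 2000.
Prosecution Delay Deduction: −187 days → 26 June 2000.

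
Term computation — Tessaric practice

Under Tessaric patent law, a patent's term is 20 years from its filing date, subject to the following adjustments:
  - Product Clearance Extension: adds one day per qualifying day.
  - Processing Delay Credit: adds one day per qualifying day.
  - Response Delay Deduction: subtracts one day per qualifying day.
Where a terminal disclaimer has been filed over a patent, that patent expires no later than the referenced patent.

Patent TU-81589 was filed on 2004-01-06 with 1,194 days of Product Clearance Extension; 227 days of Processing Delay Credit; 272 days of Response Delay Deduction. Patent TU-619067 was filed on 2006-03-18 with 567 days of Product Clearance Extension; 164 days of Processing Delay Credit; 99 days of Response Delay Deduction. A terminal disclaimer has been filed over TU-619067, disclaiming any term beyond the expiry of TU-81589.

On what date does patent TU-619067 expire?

2027-02-28

Natural term of TU-619067:
  Base: filing + 20 years → 18 March 2026.
  Product Clearance Extension: +567 days → 6 October 2027.
  Processing Delay Credit: +164 days → 18 March 2028.
  Response Delay Deduction: −99 days → 10 December 2027.
Expiry of referenced patent TU-81589:
  Base: filing + 20 years → 6 January 2024.
  Product Clearance Extension: +1194 days → 14 April 2027.
  Processing Delay Credit: +227 days → 27 November 2027.
  Response Delay Deduction: −272 days → 28 February 2027.
Terminal disclaimer: TU-619067 expires on the earlier of 10 December 2027 and 28 February 2027.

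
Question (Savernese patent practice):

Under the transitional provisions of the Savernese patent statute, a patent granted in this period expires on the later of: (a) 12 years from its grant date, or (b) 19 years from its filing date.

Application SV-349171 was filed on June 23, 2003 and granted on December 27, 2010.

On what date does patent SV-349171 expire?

2022-12-27

(a) grant + 12 years → 27 December 2022.
(b) filing + 19 years → 23 June 2022.
Later of the two: 27 December 2022.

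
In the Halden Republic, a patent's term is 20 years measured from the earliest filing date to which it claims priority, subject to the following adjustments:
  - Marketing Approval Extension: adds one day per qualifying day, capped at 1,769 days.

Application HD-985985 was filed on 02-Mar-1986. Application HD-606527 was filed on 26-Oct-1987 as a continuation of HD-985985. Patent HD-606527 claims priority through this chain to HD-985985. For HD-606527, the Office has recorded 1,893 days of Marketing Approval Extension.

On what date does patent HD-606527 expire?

2011-01-04

Earliest priority filing: 2 March 1986.
Base term: 2 March 1986 + 20 years → 2 March 2006.
Marketing Approval Extension: 1893 days claimed exceeds the 1769-day cap, so +1769 days → 4 January 2011.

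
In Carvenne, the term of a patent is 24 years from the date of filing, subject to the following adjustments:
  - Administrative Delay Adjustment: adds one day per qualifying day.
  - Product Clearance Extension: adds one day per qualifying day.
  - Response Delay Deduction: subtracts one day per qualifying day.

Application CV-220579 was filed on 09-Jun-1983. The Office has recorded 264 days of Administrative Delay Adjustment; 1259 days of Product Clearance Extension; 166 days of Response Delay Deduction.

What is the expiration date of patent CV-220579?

Base term: filing date + 24 years → 9 June 2007.
Administrative Delay Adjustment: +264 days → 28 February 2008.
Product Clearance Extension: +1259 days → 10 August 2011.
Response Delay Deduction: −166 days → 25 February 2011.

2011-02-25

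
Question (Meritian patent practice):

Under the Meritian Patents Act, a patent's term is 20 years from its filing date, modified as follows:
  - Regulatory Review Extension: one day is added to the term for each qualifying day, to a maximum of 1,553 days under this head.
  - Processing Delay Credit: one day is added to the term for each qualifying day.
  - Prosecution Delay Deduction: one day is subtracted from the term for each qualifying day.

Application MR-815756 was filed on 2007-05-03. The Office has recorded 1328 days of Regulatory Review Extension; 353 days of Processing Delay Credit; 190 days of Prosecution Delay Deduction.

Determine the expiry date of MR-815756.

2031-06-02

Base term: filing date + 20 years → 3 May 2027.
Regulatory Review Extension: 1328 days (within the 1553-day cap) → +1328 days → 21 December 2030.
Processing Delay Credit: +353 days → 9 December 2031.
Prosecution Delay Deduction: −190 days → 2 June 2031.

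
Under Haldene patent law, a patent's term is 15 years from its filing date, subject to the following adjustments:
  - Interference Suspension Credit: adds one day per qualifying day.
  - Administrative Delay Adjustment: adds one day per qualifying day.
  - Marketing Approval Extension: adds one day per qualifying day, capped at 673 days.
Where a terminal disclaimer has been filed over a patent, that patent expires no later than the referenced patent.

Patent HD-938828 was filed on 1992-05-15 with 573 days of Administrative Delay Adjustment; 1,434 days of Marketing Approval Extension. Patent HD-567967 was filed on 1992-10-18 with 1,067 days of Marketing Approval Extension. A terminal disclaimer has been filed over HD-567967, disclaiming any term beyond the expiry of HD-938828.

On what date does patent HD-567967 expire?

Natural term of HD-567967:
  Base: filing + 15 years → 18 October 2007.
  Marketing Approval Extension: 1067 days claimed exceeds the 673-day cap, so +673 days → 21 August 2009.
Expiry of referenced patent HD-938828:
  Base: filing + 15 years → 15 May 2007.
  Administrative Delay Adjustment: +573 days → 8 December 2008.
  Marketing Approval Extension: 1434 days claimed exceeds the 673-day cap, so +673 days → 12 October 2010.
Terminal disclaimer: HD-567967 expires on the earlier of 21 August 2009 and 12 October 2010.

2009-08-21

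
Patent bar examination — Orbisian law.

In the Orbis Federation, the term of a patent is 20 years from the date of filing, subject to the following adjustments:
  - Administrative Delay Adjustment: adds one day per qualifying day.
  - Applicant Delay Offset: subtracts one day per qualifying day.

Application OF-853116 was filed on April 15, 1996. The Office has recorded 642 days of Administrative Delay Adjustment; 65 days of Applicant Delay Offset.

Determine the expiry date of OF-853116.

Base term: filing date + 20 years → 15 April 2016.
Administrative Delay Adjustment: +642 days → 17 January 2018.
Applicant Delay Offset: −65 days → 13 November 2017.

2017-11-13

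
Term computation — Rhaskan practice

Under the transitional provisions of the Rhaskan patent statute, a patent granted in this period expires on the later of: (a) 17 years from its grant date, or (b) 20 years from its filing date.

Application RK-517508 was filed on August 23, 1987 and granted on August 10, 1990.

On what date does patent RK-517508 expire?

August 23, 2007

(a) grant + 17 years → 10 August 2007.
(b) filing + 20 years → 23 August 2007.
Later of the two: 23 August 2007.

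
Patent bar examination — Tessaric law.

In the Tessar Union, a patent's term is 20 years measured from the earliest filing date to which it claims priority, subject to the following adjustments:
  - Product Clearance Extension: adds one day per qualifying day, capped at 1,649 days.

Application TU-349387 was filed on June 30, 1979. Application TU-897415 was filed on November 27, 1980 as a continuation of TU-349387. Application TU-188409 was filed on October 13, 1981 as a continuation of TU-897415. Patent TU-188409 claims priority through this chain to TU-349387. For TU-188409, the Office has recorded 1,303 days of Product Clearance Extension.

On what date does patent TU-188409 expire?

Earliest priority filing: 30 June 1979.
Base term: 30 June 1979 + 20 years → 30 June 1999.
Product Clearance Extension: 1303 days (within the 1649-day cap) → +1303 days → 23 January 2003.

January 23, 2003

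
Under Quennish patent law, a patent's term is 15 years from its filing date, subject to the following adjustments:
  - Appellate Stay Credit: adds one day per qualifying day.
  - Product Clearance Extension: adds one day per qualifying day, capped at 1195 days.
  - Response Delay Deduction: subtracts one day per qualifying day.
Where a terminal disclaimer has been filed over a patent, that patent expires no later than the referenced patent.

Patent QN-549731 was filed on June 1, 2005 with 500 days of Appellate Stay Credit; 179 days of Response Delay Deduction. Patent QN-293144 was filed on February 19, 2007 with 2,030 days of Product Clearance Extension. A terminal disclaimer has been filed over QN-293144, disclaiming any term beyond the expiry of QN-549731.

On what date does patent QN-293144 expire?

Natural term of QN-293144:
  Base: filing + 15 years → 19 February 2022.
  Product Clearance Extension: 2030 days claimed exceeds the 1195-day cap, so +1195 days → 29 May 2025.
Expiry of referenced patent QN-549731:
  Base: filing + 15 years → 1 June 2020.
  Appellate Stay Credit: +500 days → 14 October 2021.
  Response Delay Deduction: −179 days → 18 April 2021.
Terminal disclaimer: QN-293144 expires on the earlier of 29 May 2025 and 18 April 2021.

April 18, 2021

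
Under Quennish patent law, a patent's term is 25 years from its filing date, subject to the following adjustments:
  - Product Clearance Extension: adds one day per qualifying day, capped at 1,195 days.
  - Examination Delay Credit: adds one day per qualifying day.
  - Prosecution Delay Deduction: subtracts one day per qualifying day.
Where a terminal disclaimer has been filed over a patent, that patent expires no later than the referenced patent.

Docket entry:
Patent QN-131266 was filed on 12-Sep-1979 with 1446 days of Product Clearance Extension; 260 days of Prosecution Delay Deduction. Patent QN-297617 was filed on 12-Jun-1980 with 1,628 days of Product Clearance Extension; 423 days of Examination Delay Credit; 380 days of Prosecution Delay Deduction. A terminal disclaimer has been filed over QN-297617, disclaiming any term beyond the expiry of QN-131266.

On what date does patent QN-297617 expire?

April 5, 2007

Natural term of QN-297617:
  Base: filing + 25 years → 12 June 2005.
  Product Clearance Extension: 1628 days claimed exceeds the 1195-day cap, so +1195 days → 19 September 2008.
  Examination Delay Credit: +423 days → 16 November 2009.
  Prosecution Delay Deduction: −380 days → 1 November 2008.
Expiry of referenced patent QN-131266:
  Base: filing + 25 years → 12 September 2004.
  Product Clearance Extension: 1446 days claimed exceeds the 1195-day cap, so +1195 days → 21 December 2007.
  Prosecution Delay Deduction: −260 days → 5 April 2007.
Terminal disclaimer: QN-297617 expires on the earlier of 1 November 2008 and 5 April 2007.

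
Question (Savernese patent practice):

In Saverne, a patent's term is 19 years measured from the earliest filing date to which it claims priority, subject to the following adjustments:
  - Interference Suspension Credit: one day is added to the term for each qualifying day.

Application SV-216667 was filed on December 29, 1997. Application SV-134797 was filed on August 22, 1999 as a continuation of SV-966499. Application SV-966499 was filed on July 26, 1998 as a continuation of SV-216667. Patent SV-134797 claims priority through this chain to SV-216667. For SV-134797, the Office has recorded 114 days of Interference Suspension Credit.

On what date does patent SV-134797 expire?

April 22, 2017

Earliest priority filing: 29 December 1997.
Base term: 29 December 1997 + 19 years → 29 December 2016.
Interference Suspension Credit: +114 days → 22 April 2017.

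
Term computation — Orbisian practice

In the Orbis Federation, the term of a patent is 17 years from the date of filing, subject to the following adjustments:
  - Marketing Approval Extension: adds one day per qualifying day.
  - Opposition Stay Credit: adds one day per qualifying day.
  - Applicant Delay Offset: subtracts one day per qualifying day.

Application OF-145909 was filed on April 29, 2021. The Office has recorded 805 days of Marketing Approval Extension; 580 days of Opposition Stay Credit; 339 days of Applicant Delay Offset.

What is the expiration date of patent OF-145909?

Base term: filing date + 17 years → 29 April 2038.
Marketing Approval Extension: +805 days → 12 July 2040.
Opposition Stay Credit: +580 days → 12 February 2042.
Applicant Delay Offset: −339 days → 10 March 2041.

2041-03-10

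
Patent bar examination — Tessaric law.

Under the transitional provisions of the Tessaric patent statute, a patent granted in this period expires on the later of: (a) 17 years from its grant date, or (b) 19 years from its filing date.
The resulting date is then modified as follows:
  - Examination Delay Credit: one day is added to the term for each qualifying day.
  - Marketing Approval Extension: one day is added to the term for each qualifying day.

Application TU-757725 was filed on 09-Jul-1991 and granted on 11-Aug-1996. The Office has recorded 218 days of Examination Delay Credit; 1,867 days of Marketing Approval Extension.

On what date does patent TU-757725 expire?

(a) grant + 17 years → 11 August 2013.
(b) filing + 19 years → 9 July 2010.
Later of the two: 11 August 2013.
Examination Delay Credit: +218 days → 17 March 2014.
Marketing Approval Extension: +1867 days → 27 April 2019.

2019-04-27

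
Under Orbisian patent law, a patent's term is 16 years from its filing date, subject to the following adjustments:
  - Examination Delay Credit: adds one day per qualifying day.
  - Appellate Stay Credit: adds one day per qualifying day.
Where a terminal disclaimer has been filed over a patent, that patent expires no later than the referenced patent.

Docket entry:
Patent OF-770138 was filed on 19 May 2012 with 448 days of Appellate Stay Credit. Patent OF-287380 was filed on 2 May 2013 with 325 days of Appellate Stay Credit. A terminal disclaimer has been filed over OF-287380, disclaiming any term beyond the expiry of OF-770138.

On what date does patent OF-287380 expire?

2029-08-10

Natural term of OF-287380:
  Base: filing + 16 years → 2 May 2029.
  Appellate Stay Credit: +325 days → 23 March 2030.
Expiry of referenced patent OF-770138:
  Base: filing + 16 years → 19 May 2028.
  Appellate Stay Credit: +448 days → 10 August 2029.
Terminal disclaimer: OF-287380 expires on the earlier of 23 March 2030 and 10 August 2029.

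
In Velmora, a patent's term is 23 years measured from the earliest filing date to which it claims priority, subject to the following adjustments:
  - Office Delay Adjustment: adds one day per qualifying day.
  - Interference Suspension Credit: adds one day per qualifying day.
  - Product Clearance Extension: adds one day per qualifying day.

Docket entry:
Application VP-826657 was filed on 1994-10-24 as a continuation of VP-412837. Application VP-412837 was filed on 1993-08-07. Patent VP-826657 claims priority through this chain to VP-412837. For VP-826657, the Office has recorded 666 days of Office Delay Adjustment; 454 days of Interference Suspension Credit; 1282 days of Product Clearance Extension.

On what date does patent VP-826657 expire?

March 6, 2023

Earliest priority filing: 7 August 1993.
Base term: 7 August 1993 + 23 years → 7 August 2016.
Office Delay Adjustment: +666 days → 4 June 2018.
Interference Suspension Credit: +454 days → 1 September 2019.
Product Clearance Extension: +1282 days → 6 March 2023.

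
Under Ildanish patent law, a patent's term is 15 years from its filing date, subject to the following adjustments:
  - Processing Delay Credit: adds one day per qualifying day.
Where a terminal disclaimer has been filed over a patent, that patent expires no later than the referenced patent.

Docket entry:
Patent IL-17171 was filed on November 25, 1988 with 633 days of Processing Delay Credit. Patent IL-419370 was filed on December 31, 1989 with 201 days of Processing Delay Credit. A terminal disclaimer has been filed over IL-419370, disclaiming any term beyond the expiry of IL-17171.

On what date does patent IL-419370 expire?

2005-07-20

Natural term of IL-419370:
  Base: filing + 15 years → 31 December 2004.
  Processing Delay Credit: +201 days → 20 July 2005.
Expiry of referenced patent IL-17171:
  Base: filing + 15 years → 25 November 2003.
  Processing Delay Credit: +633 days → 19 August 2005.
Terminal disclaimer: IL-419370 expires on the earlier of 20 July 2005 and 19 August 2005.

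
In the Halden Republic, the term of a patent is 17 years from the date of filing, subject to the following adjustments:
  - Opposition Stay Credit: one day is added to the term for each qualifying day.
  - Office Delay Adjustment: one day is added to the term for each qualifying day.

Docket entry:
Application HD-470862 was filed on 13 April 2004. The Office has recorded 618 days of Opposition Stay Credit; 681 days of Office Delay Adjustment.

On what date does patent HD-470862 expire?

Base term: filing date + 17 years → 13 April 2021.
Opposition Stay Credit: +618 days → 22 December 2022.
Office Delay Adjustment: +681 days → 2 November 2024.

2024-11-02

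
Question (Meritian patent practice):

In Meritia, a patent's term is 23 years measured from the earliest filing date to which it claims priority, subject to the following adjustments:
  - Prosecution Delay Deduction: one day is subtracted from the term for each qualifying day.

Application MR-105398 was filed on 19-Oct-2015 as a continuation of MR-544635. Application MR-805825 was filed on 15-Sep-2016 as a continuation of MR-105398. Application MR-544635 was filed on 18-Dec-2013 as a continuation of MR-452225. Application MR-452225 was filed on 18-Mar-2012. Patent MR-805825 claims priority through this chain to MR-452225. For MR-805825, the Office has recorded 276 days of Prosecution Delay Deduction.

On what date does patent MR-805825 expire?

Earliest priority filing: 18 March 2012.
Base term: 18 March 2012 + 23 years → 18 March 2035.
Prosecution Delay Deduction: −276 days → 15 June 2034.

June 15, 2034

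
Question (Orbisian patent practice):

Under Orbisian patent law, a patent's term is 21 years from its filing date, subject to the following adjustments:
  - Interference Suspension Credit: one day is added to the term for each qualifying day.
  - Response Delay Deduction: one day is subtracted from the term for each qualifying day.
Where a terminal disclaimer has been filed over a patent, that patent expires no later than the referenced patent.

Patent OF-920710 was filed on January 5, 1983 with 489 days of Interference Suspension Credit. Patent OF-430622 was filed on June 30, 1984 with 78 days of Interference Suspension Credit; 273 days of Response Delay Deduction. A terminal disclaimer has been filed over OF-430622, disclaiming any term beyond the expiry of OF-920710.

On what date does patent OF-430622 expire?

December 17, 2004

Natural term of OF-430622:
  Base: filing + 21 years → 30 June 2005.
  Interference Suspension Credit: +78 days → 16 September 2005.
  Response Delay Deduction: −273 days → 17 December 2004.
Expiry of referenced patent OF-920710:
  Base: filing + 21 years → 5 January 2004.
  Interference Suspension Credit: +489 days → 8 May 2005.
Terminal disclaimer: OF-430622 expires on the earlier of 17 December 2004 and 8 May 2005.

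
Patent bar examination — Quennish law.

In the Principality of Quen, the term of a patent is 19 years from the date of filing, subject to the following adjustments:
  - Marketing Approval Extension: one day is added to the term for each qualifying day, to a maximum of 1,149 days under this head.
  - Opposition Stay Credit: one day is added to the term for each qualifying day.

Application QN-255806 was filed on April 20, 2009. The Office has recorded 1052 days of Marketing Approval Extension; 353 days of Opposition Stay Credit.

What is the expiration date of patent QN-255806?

Base term: filing date + 19 years → 20 April 2028.
Marketing Approval Extension: 1052 days (within the 1149-day cap) → +1052 days → 8 March 2031.
Opposition Stay Credit: +353 days → 24 February 2032.

February 24, 2032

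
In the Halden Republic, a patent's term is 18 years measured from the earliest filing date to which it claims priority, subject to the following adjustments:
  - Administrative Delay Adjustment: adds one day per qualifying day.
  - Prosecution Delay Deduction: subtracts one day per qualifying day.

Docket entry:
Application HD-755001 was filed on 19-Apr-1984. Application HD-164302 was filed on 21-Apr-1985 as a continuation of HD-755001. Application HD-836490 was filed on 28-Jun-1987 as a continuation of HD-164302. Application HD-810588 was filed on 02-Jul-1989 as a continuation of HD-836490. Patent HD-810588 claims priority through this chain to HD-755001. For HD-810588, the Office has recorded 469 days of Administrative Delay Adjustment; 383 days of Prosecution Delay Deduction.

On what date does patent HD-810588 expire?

Earliest priority filing: 19 April 1984.
Base term: 19 April 1984 + 18 years → 19 April 2002.
Administrative Delay Adjustment: +469 days → 1 August 2003.
Prosecution Delay Deduction: −383 days → 14 July 2002.

2002-07-14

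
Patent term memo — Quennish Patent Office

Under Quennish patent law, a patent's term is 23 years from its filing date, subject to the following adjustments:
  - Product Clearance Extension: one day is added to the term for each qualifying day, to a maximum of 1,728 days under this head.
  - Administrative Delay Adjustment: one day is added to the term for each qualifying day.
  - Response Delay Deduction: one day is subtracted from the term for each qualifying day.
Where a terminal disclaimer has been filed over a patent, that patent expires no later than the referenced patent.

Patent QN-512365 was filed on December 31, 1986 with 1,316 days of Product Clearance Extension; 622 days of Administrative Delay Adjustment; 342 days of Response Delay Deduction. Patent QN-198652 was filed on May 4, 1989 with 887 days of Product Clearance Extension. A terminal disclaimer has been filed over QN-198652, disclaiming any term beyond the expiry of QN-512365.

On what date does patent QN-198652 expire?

May 15, 2014

Natural term of QN-198652:
  Base: filing + 23 years → 4 May 2012.
  Product Clearance Extension: 887 days (within the 1728-day cap) → +887 days → 8 October 2014.
Expiry of referenced patent QN-512365:
  Base: filing + 23 years → 31 December 2009.
  Product Clearance Extension: 1316 days (within the 1728-day cap) → +1316 days → 8 August 2013.
  Administrative Delay Adjustment: +622 days → 22 April 2015.
  Response Delay Deduction: −342 days → 15 May 2014.
Terminal disclaimer: QN-198652 expires on the earlier of 8 October 2014 and 15 May 2014.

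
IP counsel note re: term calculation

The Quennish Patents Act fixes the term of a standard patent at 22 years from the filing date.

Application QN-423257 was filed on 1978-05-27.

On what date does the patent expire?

Filing date + 22 years → 27 May 2000.

May 27, 2000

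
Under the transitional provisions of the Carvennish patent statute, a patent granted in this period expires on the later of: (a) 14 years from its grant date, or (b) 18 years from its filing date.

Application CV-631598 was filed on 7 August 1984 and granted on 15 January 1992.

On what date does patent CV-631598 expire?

(a) grant + 14 years → 15 January 2006.
(b) filing + 18 years → 7 August 2002.
Later of the two: 15 January 2006.

2006-01-15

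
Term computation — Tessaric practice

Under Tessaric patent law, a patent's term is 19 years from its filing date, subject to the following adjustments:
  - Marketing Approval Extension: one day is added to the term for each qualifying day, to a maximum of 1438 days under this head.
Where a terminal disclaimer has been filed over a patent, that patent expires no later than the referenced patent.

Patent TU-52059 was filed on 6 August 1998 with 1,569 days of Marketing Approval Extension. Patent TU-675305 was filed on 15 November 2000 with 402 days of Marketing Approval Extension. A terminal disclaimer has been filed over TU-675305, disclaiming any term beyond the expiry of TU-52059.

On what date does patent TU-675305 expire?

Natural term of TU-675305:
  Base: filing + 19 years → 15 November 2019.
  Marketing Approval Extension: 402 days (within the 1438-day cap) → +402 days → 21 December 2020.
Expiry of referenced patent TU-52059:
  Base: filing + 19 years → 6 August 2017.
  Marketing Approval Extension: 1569 days claimed exceeds the 1438-day cap, so +1438 days → 14 July 2021.
Terminal disclaimer: TU-675305 expires on the earlier of 21 December 2020 and 14 July 2021.

2020-12-21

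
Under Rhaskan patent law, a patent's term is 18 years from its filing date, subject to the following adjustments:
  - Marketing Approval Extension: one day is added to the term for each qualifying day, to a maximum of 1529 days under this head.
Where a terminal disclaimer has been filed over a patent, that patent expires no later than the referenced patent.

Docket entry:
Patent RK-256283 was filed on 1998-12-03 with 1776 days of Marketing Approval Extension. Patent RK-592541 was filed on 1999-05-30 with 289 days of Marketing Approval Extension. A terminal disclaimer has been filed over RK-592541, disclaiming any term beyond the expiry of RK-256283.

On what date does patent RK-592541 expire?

Natural term of RK-592541:
  Base: filing + 18 years → 30 May 2017.
  Marketing Approval Extension: 289 days (within the 1529-day cap) → +289 days → 15 March 2018.
Expiry of referenced patent RK-256283:
  Base: filing + 18 years → 3 December 2016.
  Marketing Approval Extension: 1776 days claimed exceeds the 1529-day cap, so +1529 days → 9 February 2021.
Terminal disclaimer: RK-592541 expires on the earlier of 15 March 2018 and 9 February 2021.

2018-03-15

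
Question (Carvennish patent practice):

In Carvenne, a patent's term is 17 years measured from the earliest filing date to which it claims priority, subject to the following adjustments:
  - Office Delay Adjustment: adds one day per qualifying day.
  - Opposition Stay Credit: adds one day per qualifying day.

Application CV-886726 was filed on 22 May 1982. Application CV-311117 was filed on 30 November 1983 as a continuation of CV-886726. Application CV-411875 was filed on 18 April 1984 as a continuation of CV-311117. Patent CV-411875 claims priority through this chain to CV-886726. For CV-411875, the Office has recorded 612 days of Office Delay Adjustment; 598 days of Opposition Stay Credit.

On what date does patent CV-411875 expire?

Earliest priority filing: 22 May 1982.
Base term: 22 May 1982 + 17 years → 22 May 1999.
Office Delay Adjustment: +612 days → 23 January 2001.
Opposition Stay Credit: +598 days → 13 September 2002.

September 13, 2002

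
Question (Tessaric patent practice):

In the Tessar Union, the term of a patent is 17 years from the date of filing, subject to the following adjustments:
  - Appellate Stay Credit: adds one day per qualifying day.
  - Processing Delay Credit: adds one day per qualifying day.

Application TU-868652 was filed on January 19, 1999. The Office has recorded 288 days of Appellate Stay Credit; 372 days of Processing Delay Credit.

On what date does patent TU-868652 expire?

November 9, 2017

Base term: filing date + 17 years → 19 January 2016.
Appellate Stay Credit: +288 days → 2 November 2016.
Processing Delay Credit: +372 days → 9 November 2017.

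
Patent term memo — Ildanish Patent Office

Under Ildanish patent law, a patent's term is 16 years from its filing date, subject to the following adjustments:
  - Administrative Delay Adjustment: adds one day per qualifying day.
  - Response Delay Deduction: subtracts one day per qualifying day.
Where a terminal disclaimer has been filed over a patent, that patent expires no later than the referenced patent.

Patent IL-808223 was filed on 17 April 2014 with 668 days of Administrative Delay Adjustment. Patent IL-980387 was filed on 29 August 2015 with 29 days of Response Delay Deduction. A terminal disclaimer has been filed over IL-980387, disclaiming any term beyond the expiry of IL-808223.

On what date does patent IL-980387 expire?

July 31, 2031

Natural term of IL-980387:
  Base: filing + 16 years → 29 August 2031.
  Response Delay Deduction: −29 days → 31 July 2031.
Expiry of referenced patent IL-808223:
  Base: filing + 16 years → 17 April 2030.
  Administrative Delay Adjustment: +668 days → 14 February 2032.
Terminal disclaimer: IL-980387 expires on the earlier of 31 July 2031 and 14 February 2032.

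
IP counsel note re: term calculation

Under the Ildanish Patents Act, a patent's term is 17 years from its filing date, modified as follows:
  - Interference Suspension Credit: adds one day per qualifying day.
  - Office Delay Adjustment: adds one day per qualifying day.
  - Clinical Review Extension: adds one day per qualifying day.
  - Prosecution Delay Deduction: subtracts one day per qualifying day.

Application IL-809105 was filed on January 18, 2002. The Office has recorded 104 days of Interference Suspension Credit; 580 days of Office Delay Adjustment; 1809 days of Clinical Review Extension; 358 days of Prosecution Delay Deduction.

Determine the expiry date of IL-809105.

Base term: filing date + 17 years → 18 January 2019.
Interference Suspension Credit: +104 days → 2 May 2019.
Office Delay Adjustment: +580 days → 2 December 2020.
Clinical Review Extension: +1809 days → 15 November 2025.
Prosecution Delay Deduction: −358 days → 22 November 2024.

November 22, 2024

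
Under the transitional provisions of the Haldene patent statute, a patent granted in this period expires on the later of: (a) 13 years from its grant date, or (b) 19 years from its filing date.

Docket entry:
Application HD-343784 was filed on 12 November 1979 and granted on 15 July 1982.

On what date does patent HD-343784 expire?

(a) grant + 13 years → 15 July 1995.
(b) filing + 19 years → 12 November 1998.
Later of the two: 12 November 1998.

1998-11-12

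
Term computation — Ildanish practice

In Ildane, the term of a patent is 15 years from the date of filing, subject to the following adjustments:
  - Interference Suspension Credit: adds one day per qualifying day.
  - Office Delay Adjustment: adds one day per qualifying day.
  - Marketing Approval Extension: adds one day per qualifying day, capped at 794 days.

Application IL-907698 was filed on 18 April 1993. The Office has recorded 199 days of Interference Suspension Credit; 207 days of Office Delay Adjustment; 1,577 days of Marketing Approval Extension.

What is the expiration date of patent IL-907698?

Base term: filing date + 15 years → 18 April 2008.
Interference Suspension Credit: +199 days → 3 November 2008.
Office Delay Adjustment: +207 days → 29 May 2009.
Marketing Approval Extension: 1577 days claimed exceeds the 794-day cap, so +794 days → 1 August 2011.

2011-08-01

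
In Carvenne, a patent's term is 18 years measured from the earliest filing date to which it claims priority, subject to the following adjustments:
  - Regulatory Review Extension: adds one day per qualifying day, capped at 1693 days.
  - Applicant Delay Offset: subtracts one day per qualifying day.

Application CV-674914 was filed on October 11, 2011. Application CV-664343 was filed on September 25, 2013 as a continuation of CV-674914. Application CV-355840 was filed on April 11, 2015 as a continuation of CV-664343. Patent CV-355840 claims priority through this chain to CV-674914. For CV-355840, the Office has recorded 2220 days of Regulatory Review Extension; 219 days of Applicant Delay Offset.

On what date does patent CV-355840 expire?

October 24, 2033

Earliest priority filing: 11 October 2011.
Base term: 11 October 2011 + 18 years → 11 October 2029.
Regulatory Review Extension: 2220 days claimed exceeds the 1693-day cap, so +1693 days → 31 May 2034.
Applicant Delay Offset: −219 days → 24 October 2033.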